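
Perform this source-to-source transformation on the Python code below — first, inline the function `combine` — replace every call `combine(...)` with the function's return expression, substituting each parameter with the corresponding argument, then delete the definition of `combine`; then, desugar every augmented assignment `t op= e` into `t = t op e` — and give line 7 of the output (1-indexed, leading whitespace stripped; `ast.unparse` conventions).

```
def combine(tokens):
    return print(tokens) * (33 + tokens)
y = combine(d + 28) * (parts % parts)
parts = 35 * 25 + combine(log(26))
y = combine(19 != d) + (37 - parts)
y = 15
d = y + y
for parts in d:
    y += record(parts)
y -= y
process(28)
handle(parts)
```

Transformed code:
y = print(d + 28) * (33 + (d + 28)) * (parts % parts)
parts = 35 * 25 + print(log(26)) * (33 + log(26))
y = print(19 != d) * (33 + (19 != d)) + (37 - parts)
y = 15
d = y + y
for parts in d:
    y = y + record(parts)
y = y - y
process(28)
handle(parts)

y = y + record(parts)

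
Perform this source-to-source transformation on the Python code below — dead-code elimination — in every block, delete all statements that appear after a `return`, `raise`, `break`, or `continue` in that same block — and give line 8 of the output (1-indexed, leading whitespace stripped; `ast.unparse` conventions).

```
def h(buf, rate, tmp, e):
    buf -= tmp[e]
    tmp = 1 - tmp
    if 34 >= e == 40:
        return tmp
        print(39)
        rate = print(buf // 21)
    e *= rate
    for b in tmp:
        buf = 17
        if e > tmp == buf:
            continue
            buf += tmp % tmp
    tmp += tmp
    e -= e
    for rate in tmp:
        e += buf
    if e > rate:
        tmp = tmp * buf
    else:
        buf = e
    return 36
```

Transformed code:
def h(buf, rate, tmp, e):
    buf -= tmp[e]
    tmp = 1 - tmp
    if 34 >= e == 40:
        return tmp
    e *= rate
    for b in tmp:
        buf = 17
        if e > tmp == buf:
            continue
    tmp += tmp
    e -= e
    for rate in tmp:
        e += buf
    if e > rate:
        tmp = tmp * buf
    else:
        buf = e
    return 36

buf = 17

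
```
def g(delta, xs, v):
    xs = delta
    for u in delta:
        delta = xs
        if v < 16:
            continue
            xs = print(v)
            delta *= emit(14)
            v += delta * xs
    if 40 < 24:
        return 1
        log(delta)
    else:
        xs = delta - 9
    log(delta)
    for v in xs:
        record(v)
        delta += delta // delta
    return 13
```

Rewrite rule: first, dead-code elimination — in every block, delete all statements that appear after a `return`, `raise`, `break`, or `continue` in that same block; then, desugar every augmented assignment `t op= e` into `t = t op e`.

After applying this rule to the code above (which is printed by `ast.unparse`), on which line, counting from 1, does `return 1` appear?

8

Transformed code:
def g(delta, xs, v):
    xs = delta
    for u in delta:
        delta = xs
        if v < 16:
            continue
    if 40 < 24:
        return 1
    else:
        xs = delta - 9
    log(delta)
    for v in xs:
        record(v)
        delta = delta + delta // delta
    return 13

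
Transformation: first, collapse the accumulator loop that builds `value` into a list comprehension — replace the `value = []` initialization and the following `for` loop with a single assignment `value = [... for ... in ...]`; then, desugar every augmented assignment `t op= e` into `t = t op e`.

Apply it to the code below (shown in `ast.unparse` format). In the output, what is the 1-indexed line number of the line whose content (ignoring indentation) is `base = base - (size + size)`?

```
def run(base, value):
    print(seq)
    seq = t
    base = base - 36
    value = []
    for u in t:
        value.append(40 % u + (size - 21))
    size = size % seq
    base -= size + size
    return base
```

Transformed code:
def run(base, value):
    print(seq)
    seq = t
    base = base - 36
    value = [40 % u + (size - 21) for u in t]
    size = size % seq
    base = base - (size + size)
    return base

7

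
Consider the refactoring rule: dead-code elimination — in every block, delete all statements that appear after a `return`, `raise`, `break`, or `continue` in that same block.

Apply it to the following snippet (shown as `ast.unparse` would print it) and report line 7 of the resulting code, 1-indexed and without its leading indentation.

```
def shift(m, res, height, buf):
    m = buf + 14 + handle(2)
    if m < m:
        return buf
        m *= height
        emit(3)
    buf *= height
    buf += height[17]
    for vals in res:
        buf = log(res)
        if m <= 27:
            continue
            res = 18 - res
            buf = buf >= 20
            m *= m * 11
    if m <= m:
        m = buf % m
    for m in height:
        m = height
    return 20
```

for vals in res:

Transformed code:
def shift(m, res, height, buf):
    m = buf + 14 + handle(2)
    if m < m:
        return buf
    buf *= height
    buf += height[17]
    for vals in res:
        buf = log(res)
        if m <= 27:
            continue
    if m <= m:
        m = buf % m
    for m in height:
        m = height
    return 20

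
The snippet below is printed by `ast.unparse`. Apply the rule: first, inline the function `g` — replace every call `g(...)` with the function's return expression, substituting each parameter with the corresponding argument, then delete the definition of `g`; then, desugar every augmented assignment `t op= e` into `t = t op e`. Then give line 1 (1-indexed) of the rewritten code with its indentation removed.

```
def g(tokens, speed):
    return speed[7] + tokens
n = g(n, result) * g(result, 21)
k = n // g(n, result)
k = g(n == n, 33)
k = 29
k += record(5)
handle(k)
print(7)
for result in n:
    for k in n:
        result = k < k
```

Transformed code:
n = (result[7] + n) * (21[7] + result)
k = n // (result[7] + n)
k = 33[7] + (n == n)
k = 29
k = k + record(5)
handle(k)
print(7)
for result in n:
    for k in n:
        result = k < k

n = (result[7] + n) * (21[7] + result)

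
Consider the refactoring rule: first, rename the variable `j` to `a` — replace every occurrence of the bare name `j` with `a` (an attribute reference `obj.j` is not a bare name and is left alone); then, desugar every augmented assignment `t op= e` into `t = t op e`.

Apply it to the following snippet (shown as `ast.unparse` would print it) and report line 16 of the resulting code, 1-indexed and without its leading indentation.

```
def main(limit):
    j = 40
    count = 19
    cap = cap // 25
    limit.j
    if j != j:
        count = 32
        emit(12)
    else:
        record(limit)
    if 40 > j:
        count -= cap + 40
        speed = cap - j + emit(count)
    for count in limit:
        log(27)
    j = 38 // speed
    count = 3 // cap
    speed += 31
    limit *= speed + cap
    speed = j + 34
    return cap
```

a = 38 // speed

Transformed code:
def main(limit):
    a = 40
    count = 19
    cap = cap // 25
    limit.j
    if a != a:
        count = 32
        emit(12)
    else:
        record(limit)
    if 40 > a:
        count = count - (cap + 40)
        speed = cap - a + emit(count)
    for count in limit:
        log(27)
    a = 38 // speed
    count = 3 // cap
    speed = speed + 31
    limit = limit * (speed + cap)
    speed = a + 34
    return cap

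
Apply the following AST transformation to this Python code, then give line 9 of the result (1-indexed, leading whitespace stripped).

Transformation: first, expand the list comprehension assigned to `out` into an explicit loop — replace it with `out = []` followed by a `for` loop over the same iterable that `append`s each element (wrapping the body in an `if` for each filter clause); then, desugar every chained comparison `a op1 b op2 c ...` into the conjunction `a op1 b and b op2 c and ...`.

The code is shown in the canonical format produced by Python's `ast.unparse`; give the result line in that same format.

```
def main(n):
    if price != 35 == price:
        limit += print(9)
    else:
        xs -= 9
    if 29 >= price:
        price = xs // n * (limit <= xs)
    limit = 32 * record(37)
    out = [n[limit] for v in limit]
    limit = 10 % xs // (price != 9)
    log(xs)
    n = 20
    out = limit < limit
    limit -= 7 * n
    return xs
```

Transformed code:
def main(n):
    if price != 35 and 35 == price:
        limit += print(9)
    else:
        xs -= 9
    if 29 >= price:
        price = xs // n * (limit <= xs)
    limit = 32 * record(37)
    out = []
    for v in limit:
        out.append(n[limit])
    limit = 10 % xs // (price != 9)
    log(xs)
    n = 20
    out = limit < limit
    limit -= 7 * n
    return xs

out = []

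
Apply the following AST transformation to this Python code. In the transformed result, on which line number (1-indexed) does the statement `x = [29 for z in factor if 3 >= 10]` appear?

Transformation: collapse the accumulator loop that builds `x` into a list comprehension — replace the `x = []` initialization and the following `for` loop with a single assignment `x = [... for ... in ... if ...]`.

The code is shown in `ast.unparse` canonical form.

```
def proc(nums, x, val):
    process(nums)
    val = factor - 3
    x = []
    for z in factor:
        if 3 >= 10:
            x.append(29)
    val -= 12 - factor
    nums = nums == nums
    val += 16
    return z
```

Transformed code:
def proc(nums, x, val):
    process(nums)
    val = factor - 3
    x = [29 for z in factor if 3 >= 10]
    val -= 12 - factor
    nums = nums == nums
    val += 16
    return z

4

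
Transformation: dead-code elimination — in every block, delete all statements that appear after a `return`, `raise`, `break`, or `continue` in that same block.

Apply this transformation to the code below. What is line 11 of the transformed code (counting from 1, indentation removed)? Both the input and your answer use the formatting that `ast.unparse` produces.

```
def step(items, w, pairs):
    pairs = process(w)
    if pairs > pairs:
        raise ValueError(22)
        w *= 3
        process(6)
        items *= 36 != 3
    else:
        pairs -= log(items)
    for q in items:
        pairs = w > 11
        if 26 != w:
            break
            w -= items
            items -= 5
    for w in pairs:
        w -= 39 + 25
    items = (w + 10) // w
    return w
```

Transformed code:
def step(items, w, pairs):
    pairs = process(w)
    if pairs > pairs:
        raise ValueError(22)
    else:
        pairs -= log(items)
    for q in items:
        pairs = w > 11
        if 26 != w:
            break
    for w in pairs:
        w -= 39 + 25
    items = (w + 10) // w
    return w

for w in pairs:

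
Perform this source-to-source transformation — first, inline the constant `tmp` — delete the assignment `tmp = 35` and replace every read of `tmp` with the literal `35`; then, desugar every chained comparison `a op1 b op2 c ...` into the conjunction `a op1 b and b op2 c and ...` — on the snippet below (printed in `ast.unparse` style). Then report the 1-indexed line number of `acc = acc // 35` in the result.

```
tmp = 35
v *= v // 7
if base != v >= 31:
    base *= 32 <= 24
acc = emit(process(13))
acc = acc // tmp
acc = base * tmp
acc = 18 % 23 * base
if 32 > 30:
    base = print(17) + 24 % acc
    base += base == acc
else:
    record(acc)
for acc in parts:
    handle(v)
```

Transformed code:
v *= v // 7
if base != v and v >= 31:
    base *= 32 <= 24
acc = emit(process(13))
acc = acc // 35
acc = base * 35
acc = 18 % 23 * base
if 32 > 30:
    base = print(17) + 24 % acc
    base += base == acc
else:
    record(acc)
for acc in parts:
    handle(v)

5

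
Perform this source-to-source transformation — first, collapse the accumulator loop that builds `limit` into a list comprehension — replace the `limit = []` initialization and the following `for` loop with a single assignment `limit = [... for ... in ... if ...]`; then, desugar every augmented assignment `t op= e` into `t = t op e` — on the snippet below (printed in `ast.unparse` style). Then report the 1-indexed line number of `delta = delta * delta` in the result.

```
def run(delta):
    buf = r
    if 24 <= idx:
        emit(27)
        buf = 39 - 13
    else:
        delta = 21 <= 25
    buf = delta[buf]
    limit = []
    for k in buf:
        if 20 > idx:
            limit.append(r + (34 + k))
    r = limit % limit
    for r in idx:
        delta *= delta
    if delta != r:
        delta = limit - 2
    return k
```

12

Transformed code:
def run(delta):
    buf = r
    if 24 <= idx:
        emit(27)
        buf = 39 - 13
    else:
        delta = 21 <= 25
    buf = delta[buf]
    limit = [r + (34 + k) for k in buf if 20 > idx]
    r = limit % limit
    for r in idx:
        delta = delta * delta
    if delta != r:
        delta = limit - 2
    return k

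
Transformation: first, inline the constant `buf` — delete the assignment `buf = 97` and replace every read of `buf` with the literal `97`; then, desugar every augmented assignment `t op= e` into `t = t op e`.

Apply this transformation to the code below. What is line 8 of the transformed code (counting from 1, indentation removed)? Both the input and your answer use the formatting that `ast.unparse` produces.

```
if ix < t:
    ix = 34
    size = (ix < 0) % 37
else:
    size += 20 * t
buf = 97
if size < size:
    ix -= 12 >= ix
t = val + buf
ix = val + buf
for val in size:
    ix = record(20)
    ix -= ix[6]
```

t = val + 97

Transformed code:
if ix < t:
    ix = 34
    size = (ix < 0) % 37
else:
    size = size + 20 * t
if size < size:
    ix = ix - (12 >= ix)
t = val + 97
ix = val + 97
for val in size:
    ix = record(20)
    ix = ix - ix[6]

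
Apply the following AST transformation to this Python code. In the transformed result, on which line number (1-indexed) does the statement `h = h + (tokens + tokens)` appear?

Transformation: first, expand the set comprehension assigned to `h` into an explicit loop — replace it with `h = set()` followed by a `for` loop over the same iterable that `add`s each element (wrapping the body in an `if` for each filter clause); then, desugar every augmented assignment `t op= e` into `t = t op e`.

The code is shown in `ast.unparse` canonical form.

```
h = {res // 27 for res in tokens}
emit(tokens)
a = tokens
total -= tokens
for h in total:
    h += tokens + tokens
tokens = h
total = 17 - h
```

8

Transformed code:
h = set()
for res in tokens:
    h.add(res // 27)
emit(tokens)
a = tokens
total = total - tokens
for h in total:
    h = h + (tokens + tokens)
tokens = h
total = 17 - h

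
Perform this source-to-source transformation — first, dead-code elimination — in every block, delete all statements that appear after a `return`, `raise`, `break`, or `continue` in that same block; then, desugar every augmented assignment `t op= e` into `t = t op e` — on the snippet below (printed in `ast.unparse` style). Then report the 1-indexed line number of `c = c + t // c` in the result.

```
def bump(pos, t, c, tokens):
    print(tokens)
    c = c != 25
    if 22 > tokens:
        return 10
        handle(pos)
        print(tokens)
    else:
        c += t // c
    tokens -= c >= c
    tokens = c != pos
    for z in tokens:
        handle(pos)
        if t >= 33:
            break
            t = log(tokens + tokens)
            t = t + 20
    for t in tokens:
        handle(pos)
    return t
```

7

Transformed code:
def bump(pos, t, c, tokens):
    print(tokens)
    c = c != 25
    if 22 > tokens:
        return 10
    else:
        c = c + t // c
    tokens = tokens - (c >= c)
    tokens = c != pos
    for z in tokens:
        handle(pos)
        if t >= 33:
            break
    for t in tokens:
        handle(pos)
    return t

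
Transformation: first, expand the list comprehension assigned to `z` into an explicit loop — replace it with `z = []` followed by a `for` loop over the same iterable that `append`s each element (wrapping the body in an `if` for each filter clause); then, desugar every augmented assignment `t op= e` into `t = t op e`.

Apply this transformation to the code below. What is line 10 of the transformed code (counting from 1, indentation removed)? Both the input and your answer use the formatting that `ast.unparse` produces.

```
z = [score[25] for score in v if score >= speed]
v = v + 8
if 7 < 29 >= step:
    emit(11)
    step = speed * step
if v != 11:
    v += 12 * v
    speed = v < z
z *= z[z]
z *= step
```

Transformed code:
z = []
for score in v:
    if score >= speed:
        z.append(score[25])
v = v + 8
if 7 < 29 >= step:
    emit(11)
    step = speed * step
if v != 11:
    v = v + 12 * v
    speed = v < z
z = z * z[z]
z = z * step

v = v + 12 * v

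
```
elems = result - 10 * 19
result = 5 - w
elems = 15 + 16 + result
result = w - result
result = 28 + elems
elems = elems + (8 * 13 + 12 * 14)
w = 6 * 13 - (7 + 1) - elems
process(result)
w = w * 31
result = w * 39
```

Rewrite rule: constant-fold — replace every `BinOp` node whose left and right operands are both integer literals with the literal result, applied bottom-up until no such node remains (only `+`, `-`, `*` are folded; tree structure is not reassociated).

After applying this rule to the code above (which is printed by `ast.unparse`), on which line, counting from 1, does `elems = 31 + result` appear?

3

Transformed code:
elems = result - 190
result = 5 - w
elems = 31 + result
result = w - result
result = 28 + elems
elems = elems + 272
w = 70 - elems
process(result)
w = w * 31
result = w * 39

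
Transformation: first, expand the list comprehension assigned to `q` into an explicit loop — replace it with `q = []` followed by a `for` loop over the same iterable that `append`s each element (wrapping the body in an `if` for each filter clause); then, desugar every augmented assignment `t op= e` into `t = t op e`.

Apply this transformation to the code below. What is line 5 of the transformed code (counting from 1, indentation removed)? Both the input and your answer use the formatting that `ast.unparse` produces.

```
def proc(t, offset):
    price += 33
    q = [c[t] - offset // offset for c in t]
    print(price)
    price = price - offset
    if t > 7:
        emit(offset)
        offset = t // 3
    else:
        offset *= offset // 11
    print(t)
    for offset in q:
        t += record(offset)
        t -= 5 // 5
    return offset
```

q.append(c[t] - offset // offset)

Transformed code:
def proc(t, offset):
    price = price + 33
    q = []
    for c in t:
        q.append(c[t] - offset // offset)
    print(price)
    price = price - offset
    if t > 7:
        emit(offset)
        offset = t // 3
    else:
        offset = offset * (offset // 11)
    print(t)
    for offset in q:
        t = t + record(offset)
        t = t - 5 // 5
    return offset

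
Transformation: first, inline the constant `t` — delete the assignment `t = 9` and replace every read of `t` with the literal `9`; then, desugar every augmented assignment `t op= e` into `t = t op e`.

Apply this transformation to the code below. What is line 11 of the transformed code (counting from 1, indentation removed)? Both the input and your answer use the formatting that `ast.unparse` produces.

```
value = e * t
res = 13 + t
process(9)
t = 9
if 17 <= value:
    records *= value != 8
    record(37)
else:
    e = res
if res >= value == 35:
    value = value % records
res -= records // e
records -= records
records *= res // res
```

Transformed code:
value = e * 9
res = 13 + 9
process(9)
if 17 <= value:
    records = records * (value != 8)
    record(37)
else:
    e = res
if res >= value == 35:
    value = value % records
res = res - records // e
records = records - records
records = records * (res // res)

res = res - records // e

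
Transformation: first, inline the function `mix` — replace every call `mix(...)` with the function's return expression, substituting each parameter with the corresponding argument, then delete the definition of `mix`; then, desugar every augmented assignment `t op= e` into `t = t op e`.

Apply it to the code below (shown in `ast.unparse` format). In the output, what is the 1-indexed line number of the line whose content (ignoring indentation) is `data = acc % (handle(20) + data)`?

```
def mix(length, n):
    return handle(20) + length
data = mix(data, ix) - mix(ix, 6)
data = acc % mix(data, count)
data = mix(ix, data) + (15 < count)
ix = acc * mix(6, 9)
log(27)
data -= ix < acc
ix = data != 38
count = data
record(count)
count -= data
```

Transformed code:
data = handle(20) + data - (handle(20) + ix)
data = acc % (handle(20) + data)
data = handle(20) + ix + (15 < count)
ix = acc * (handle(20) + 6)
log(27)
data = data - (ix < acc)
ix = data != 38
count = data
record(count)
count = count - data

2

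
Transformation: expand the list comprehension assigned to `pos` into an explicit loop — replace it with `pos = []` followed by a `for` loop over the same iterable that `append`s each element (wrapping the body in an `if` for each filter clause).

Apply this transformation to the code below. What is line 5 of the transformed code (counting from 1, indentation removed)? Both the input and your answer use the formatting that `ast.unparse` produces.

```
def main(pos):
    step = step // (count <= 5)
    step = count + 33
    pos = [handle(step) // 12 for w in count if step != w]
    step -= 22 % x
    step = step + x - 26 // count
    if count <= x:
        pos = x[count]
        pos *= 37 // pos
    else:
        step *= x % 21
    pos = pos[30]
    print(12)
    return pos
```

for w in count:

Transformed code:
def main(pos):
    step = step // (count <= 5)
    step = count + 33
    pos = []
    for w in count:
        if step != w:
            pos.append(handle(step) // 12)
    step -= 22 % x
    step = step + x - 26 // count
    if count <= x:
        pos = x[count]
        pos *= 37 // pos
    else:
        step *= x % 21
    pos = pos[30]
    print(12)
    return pos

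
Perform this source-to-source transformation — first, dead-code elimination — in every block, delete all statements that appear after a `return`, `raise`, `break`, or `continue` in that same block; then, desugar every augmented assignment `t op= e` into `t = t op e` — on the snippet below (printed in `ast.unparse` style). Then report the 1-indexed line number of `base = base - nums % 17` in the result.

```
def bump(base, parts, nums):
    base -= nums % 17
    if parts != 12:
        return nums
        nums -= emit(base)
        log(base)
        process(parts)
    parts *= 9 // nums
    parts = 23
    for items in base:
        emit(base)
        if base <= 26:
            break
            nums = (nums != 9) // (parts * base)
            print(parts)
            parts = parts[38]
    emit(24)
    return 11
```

2

Transformed code:
def bump(base, parts, nums):
    base = base - nums % 17
    if parts != 12:
        return nums
    parts = parts * (9 // nums)
    parts = 23
    for items in base:
        emit(base)
        if base <= 26:
            break
    emit(24)
    return 11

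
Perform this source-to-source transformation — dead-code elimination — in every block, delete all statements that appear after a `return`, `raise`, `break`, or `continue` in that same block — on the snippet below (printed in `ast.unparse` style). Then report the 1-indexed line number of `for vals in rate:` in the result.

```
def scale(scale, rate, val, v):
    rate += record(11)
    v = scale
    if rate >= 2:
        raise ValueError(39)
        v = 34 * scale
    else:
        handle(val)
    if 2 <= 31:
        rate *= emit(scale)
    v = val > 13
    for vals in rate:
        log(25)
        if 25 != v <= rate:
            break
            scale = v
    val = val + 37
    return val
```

Transformed code:
def scale(scale, rate, val, v):
    rate += record(11)
    v = scale
    if rate >= 2:
        raise ValueError(39)
    else:
        handle(val)
    if 2 <= 31:
        rate *= emit(scale)
    v = val > 13
    for vals in rate:
        log(25)
        if 25 != v <= rate:
            break
    val = val + 37
    return val

11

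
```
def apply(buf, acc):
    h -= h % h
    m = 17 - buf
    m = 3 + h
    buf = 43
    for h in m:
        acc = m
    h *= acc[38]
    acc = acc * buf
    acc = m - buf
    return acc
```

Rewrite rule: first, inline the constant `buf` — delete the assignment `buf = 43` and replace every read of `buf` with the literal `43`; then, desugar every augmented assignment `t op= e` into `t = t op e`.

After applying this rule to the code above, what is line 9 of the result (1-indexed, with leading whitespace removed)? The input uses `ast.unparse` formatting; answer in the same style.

acc = m - 43

Transformed code:
def apply(buf, acc):
    h = h - h % h
    m = 17 - 43
    m = 3 + h
    for h in m:
        acc = m
    h = h * acc[38]
    acc = acc * 43
    acc = m - 43
    return acc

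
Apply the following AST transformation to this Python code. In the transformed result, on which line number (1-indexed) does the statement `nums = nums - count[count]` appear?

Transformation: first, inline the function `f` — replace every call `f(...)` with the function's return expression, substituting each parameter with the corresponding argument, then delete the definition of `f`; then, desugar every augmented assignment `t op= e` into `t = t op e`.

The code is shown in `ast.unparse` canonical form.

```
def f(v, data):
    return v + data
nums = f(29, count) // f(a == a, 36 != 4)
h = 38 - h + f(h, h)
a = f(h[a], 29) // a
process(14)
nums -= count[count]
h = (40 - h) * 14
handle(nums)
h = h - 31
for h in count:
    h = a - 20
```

5

Transformed code:
nums = (29 + count) // ((a == a) + (36 != 4))
h = 38 - h + (h + h)
a = (h[a] + 29) // a
process(14)
nums = nums - count[count]
h = (40 - h) * 14
handle(nums)
h = h - 31
for h in count:
    h = a - 20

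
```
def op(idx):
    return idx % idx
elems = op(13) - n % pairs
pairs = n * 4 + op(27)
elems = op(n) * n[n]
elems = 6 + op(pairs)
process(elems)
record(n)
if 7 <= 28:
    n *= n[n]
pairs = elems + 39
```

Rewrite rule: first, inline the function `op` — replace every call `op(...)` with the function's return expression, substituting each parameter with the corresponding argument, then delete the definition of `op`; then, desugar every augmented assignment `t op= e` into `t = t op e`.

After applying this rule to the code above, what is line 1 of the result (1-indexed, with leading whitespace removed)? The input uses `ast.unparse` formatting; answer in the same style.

Transformed code:
elems = 13 % 13 - n % pairs
pairs = n * 4 + 27 % 27
elems = n % n * n[n]
elems = 6 + pairs % pairs
process(elems)
record(n)
if 7 <= 28:
    n = n * n[n]
pairs = elems + 39

elems = 13 % 13 - n % pairs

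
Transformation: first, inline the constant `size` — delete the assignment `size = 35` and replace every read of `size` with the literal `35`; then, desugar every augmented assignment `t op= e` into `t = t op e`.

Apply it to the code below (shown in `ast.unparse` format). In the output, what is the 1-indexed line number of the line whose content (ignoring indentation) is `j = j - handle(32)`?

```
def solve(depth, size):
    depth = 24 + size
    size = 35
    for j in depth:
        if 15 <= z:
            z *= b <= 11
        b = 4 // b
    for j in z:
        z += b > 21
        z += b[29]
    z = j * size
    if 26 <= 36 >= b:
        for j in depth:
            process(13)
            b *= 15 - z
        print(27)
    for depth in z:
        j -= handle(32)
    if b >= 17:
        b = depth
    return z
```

Transformed code:
def solve(depth, size):
    depth = 24 + 35
    for j in depth:
        if 15 <= z:
            z = z * (b <= 11)
        b = 4 // b
    for j in z:
        z = z + (b > 21)
        z = z + b[29]
    z = j * 35
    if 26 <= 36 >= b:
        for j in depth:
            process(13)
            b = b * (15 - z)
        print(27)
    for depth in z:
        j = j - handle(32)
    if b >= 17:
        b = depth
    return z

17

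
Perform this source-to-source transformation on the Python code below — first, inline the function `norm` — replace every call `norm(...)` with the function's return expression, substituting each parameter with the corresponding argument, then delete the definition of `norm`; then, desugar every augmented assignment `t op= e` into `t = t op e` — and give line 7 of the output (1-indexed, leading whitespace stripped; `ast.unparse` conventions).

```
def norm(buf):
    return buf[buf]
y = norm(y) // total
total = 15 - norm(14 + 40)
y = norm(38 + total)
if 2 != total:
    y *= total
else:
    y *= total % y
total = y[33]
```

y = y * (total % y)

Transformed code:
y = y[y] // total
total = 15 - (14 + 40)[14 + 40]
y = (38 + total)[38 + total]
if 2 != total:
    y = y * total
else:
    y = y * (total % y)
total = y[33]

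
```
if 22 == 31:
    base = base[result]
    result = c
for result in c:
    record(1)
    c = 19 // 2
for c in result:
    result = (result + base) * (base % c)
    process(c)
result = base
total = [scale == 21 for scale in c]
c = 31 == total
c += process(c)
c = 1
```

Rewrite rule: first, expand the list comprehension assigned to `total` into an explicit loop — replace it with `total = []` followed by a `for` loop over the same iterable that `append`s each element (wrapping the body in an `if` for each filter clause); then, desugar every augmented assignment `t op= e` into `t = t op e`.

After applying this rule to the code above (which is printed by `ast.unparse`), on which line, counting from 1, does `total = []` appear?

Transformed code:
if 22 == 31:
    base = base[result]
    result = c
for result in c:
    record(1)
    c = 19 // 2
for c in result:
    result = (result + base) * (base % c)
    process(c)
result = base
total = []
for scale in c:
    total.append(scale == 21)
c = 31 == total
c = c + process(c)
c = 1

11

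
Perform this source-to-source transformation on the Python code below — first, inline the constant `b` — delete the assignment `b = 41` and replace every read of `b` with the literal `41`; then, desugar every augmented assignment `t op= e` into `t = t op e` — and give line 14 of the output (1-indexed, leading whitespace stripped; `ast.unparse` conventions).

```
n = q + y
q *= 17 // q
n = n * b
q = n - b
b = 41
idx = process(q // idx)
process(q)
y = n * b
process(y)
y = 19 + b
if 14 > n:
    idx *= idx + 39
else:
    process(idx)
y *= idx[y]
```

Transformed code:
n = q + y
q = q * (17 // q)
n = n * 41
q = n - 41
idx = process(q // idx)
process(q)
y = n * 41
process(y)
y = 19 + 41
if 14 > n:
    idx = idx * (idx + 39)
else:
    process(idx)
y = y * idx[y]

y = y * idx[y]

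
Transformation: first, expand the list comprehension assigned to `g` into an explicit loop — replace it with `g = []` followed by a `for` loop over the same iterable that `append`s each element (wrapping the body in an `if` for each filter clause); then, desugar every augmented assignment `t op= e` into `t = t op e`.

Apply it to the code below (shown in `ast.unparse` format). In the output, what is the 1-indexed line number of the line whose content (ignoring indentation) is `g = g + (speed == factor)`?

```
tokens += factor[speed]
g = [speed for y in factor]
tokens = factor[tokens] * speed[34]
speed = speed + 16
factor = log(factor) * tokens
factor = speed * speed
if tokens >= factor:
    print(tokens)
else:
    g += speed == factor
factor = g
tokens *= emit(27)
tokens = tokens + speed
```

Transformed code:
tokens = tokens + factor[speed]
g = []
for y in factor:
    g.append(speed)
tokens = factor[tokens] * speed[34]
speed = speed + 16
factor = log(factor) * tokens
factor = speed * speed
if tokens >= factor:
    print(tokens)
else:
    g = g + (speed == factor)
factor = g
tokens = tokens * emit(27)
tokens = tokens + speed

12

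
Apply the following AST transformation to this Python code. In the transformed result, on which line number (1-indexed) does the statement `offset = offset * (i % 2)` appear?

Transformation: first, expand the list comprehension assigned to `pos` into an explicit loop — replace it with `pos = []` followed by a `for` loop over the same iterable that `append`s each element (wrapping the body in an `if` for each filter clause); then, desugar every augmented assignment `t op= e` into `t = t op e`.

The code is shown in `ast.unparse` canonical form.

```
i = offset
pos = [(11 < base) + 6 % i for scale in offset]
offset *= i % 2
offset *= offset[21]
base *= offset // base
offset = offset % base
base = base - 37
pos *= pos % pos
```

Transformed code:
i = offset
pos = []
for scale in offset:
    pos.append((11 < base) + 6 % i)
offset = offset * (i % 2)
offset = offset * offset[21]
base = base * (offset // base)
offset = offset % base
base = base - 37
pos = pos * (pos % pos)

5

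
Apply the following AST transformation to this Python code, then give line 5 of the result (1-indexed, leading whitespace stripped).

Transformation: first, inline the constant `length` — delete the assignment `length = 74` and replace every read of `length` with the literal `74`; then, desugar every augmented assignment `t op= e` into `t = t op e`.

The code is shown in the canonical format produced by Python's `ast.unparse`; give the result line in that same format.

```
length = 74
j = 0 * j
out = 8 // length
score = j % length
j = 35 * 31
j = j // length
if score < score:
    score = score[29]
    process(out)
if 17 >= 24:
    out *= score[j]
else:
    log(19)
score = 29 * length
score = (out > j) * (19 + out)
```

j = j // 74

Transformed code:
j = 0 * j
out = 8 // 74
score = j % 74
j = 35 * 31
j = j // 74
if score < score:
    score = score[29]
    process(out)
if 17 >= 24:
    out = out * score[j]
else:
    log(19)
score = 29 * 74
score = (out > j) * (19 + out)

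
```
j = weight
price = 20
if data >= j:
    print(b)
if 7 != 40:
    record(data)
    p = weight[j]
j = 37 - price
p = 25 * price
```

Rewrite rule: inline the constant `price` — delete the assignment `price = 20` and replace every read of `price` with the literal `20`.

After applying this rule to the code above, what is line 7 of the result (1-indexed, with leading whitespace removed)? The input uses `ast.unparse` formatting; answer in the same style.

Transformed code:
j = weight
if data >= j:
    print(b)
if 7 != 40:
    record(data)
    p = weight[j]
j = 37 - 20
p = 25 * 20

j = 37 - 20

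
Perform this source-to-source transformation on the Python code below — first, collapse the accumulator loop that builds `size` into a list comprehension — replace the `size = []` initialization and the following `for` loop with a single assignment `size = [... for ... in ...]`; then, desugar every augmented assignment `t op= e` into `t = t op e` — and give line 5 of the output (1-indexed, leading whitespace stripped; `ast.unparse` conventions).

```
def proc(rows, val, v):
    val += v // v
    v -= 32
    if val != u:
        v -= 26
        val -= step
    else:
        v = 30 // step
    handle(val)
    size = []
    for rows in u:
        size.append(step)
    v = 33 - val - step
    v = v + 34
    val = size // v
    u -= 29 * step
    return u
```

Transformed code:
def proc(rows, val, v):
    val = val + v // v
    v = v - 32
    if val != u:
        v = v - 26
        val = val - step
    else:
        v = 30 // step
    handle(val)
    size = [step for rows in u]
    v = 33 - val - step
    v = v + 34
    val = size // v
    u = u - 29 * step
    return u

v = v - 26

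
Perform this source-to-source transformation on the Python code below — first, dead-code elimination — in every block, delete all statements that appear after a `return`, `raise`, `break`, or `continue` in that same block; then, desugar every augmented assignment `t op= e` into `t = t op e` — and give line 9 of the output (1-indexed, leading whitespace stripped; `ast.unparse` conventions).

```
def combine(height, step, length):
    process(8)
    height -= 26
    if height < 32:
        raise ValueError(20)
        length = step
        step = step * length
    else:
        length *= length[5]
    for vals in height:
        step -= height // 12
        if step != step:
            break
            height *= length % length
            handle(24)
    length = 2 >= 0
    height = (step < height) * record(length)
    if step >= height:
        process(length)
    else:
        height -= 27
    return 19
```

step = step - height // 12

Transformed code:
def combine(height, step, length):
    process(8)
    height = height - 26
    if height < 32:
        raise ValueError(20)
    else:
        length = length * length[5]
    for vals in height:
        step = step - height // 12
        if step != step:
            break
    length = 2 >= 0
    height = (step < height) * record(length)
    if step >= height:
        process(length)
    else:
        height = height - 27
    return 19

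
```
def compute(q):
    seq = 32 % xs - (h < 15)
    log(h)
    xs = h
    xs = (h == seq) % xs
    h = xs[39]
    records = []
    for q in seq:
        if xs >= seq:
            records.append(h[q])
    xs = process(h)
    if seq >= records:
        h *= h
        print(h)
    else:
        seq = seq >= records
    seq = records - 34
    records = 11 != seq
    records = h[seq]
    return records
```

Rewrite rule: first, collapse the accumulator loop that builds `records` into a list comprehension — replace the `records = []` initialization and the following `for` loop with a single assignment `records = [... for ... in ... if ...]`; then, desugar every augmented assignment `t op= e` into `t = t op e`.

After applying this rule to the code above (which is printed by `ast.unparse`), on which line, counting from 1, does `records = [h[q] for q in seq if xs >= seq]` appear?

7

Transformed code:
def compute(q):
    seq = 32 % xs - (h < 15)
    log(h)
    xs = h
    xs = (h == seq) % xs
    h = xs[39]
    records = [h[q] for q in seq if xs >= seq]
    xs = process(h)
    if seq >= records:
        h = h * h
        print(h)
    else:
        seq = seq >= records
    seq = records - 34
    records = 11 != seq
    records = h[seq]
    return records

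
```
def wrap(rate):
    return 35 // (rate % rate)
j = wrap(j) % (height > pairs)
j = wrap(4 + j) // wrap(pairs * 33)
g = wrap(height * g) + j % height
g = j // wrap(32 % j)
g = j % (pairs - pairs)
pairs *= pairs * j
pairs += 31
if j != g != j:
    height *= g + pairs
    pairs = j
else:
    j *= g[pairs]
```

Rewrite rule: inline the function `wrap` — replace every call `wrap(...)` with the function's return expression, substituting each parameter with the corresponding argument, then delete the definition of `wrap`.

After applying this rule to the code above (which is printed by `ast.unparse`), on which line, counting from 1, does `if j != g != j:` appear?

Transformed code:
j = 35 // (j % j) % (height > pairs)
j = 35 // ((4 + j) % (4 + j)) // (35 // (pairs * 33 % (pairs * 33)))
g = 35 // (height * g % (height * g)) + j % height
g = j // (35 // (32 % j % (32 % j)))
g = j % (pairs - pairs)
pairs *= pairs * j
pairs += 31
if j != g != j:
    height *= g + pairs
    pairs = j
else:
    j *= g[pairs]

8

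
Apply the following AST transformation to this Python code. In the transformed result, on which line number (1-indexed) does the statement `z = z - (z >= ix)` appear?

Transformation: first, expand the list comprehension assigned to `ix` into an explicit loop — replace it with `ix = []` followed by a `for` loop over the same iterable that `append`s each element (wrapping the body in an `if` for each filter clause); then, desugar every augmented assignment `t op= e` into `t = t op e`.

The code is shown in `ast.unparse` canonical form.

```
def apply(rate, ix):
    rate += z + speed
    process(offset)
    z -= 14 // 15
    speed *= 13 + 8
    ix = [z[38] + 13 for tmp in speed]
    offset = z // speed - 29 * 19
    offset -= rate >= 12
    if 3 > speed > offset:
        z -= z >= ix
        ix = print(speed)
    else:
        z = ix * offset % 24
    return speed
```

Transformed code:
def apply(rate, ix):
    rate = rate + (z + speed)
    process(offset)
    z = z - 14 // 15
    speed = speed * (13 + 8)
    ix = []
    for tmp in speed:
        ix.append(z[38] + 13)
    offset = z // speed - 29 * 19
    offset = offset - (rate >= 12)
    if 3 > speed > offset:
        z = z - (z >= ix)
        ix = print(speed)
    else:
        z = ix * offset % 24
    return speed

12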